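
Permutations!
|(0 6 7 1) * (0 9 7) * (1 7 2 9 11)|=|(0 6)(1 11)(2 9)|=2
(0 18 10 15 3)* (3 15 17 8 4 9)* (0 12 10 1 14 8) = [18, 14, 2, 12, 9, 5, 6, 7, 4, 3, 17, 11, 10, 13, 8, 15, 16, 0, 1] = (0 18 1 14 8 4 9 3 12 10 17)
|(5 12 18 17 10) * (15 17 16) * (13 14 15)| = |(5 12 18 16 13 14 15 17 10)| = 9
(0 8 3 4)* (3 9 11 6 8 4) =(0 4)(6 8 9 11) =[4, 1, 2, 3, 0, 5, 8, 7, 9, 11, 10, 6]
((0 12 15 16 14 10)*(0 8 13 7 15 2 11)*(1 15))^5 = ((0 12 2 11)(1 15 16 14 10 8 13 7))^5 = (0 12 2 11)(1 8 16 7 10 15 13 14)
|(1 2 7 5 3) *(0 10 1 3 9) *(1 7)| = |(0 10 7 5 9)(1 2)| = 10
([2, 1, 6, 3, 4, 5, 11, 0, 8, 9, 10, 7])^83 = [11, 1, 7, 3, 4, 5, 0, 6, 8, 9, 10, 2]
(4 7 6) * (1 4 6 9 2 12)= (1 4 7 9 2 12)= [0, 4, 12, 3, 7, 5, 6, 9, 8, 2, 10, 11, 1]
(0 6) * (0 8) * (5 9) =[6, 1, 2, 3, 4, 9, 8, 7, 0, 5] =(0 6 8)(5 9)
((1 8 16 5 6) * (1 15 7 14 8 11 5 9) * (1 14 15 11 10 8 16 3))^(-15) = ((1 10 8 3)(5 6 11)(7 15)(9 14 16))^(-15) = (16)(1 10 8 3)(7 15)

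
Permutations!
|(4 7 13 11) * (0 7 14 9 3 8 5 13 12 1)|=|(0 7 12 1)(3 8 5 13 11 4 14 9)|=8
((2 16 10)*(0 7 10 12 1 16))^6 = (16)(0 10)(2 7)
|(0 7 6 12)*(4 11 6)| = 6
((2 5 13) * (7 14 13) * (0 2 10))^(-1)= ((0 2 5 7 14 13 10))^(-1)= (0 10 13 14 7 5 2)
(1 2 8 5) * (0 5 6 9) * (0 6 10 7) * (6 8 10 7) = [5, 2, 10, 3, 4, 1, 9, 0, 7, 8, 6] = (0 5 1 2 10 6 9 8 7)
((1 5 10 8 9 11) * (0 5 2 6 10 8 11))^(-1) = ((0 5 8 9)(1 2 6 10 11))^(-1) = (0 9 8 5)(1 11 10 6 2)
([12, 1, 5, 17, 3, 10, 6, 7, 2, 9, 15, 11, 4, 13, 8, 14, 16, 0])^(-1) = [17, 1, 8, 4, 12, 2, 6, 7, 14, 9, 5, 11, 0, 13, 15, 10, 16, 3]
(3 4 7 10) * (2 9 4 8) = (2 9 4 7 10 3 8) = [0, 1, 9, 8, 7, 5, 6, 10, 2, 4, 3]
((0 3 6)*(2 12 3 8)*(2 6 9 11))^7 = ((0 8 6)(2 12 3 9 11))^7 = (0 8 6)(2 3 11 12 9)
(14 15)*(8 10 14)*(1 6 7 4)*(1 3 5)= (1 6 7 4 3 5)(8 10 14 15)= [0, 6, 2, 5, 3, 1, 7, 4, 10, 9, 14, 11, 12, 13, 15, 8]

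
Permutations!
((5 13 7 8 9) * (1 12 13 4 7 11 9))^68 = ((1 12 13 11 9 5 4 7 8))^68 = (1 5 12 4 13 7 11 8 9)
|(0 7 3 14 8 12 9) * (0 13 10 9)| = 6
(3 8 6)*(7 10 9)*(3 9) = (3 8 6 9 7 10) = [0, 1, 2, 8, 4, 5, 9, 10, 6, 7, 3]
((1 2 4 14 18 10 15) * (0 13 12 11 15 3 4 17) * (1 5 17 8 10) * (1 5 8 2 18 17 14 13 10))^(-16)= (0 14 18 8 11 13 3)(1 15 12 4 10 17 5)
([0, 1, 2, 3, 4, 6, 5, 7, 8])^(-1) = [0, 1, 2, 3, 4, 6, 5, 7, 8]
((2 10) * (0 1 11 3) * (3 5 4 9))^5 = ((0 1 11 5 4 9 3)(2 10))^5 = (0 9 5 1 3 4 11)(2 10)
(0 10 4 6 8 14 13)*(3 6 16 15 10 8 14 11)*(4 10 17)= (0 8 11 3 6 14 13)(4 16 15 17)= [8, 1, 2, 6, 16, 5, 14, 7, 11, 9, 10, 3, 12, 0, 13, 17, 15, 4]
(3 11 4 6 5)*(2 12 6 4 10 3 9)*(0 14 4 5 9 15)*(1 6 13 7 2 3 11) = (0 14 4 5 15)(1 6 9 3)(2 12 13 7)(10 11) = [14, 6, 12, 1, 5, 15, 9, 2, 8, 3, 11, 10, 13, 7, 4, 0]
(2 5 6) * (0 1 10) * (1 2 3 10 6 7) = (0 2 5 7 1 6 3 10) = [2, 6, 5, 10, 4, 7, 3, 1, 8, 9, 0]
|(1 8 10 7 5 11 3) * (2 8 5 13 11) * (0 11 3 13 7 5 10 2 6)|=|(0 11 13 3 1 10 5 6)(2 8)|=8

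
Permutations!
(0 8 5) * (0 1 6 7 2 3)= (0 8 5 1 6 7 2 3)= [8, 6, 3, 0, 4, 1, 7, 2, 5]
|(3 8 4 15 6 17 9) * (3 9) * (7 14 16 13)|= 12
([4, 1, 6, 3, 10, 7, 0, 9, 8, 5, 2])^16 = [4, 1, 6, 3, 10, 7, 0, 9, 8, 5, 2]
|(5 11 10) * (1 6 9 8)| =12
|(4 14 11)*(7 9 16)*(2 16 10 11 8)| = 9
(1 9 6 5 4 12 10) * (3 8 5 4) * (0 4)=(0 4 12 10 1 9 6)(3 8 5)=[4, 9, 2, 8, 12, 3, 0, 7, 5, 6, 1, 11, 10]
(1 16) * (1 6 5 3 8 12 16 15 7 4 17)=(1 15 7 4 17)(3 8 12 16 6 5)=[0, 15, 2, 8, 17, 3, 5, 4, 12, 9, 10, 11, 16, 13, 14, 7, 6, 1]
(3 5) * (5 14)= (3 14 5)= [0, 1, 2, 14, 4, 3, 6, 7, 8, 9, 10, 11, 12, 13, 5]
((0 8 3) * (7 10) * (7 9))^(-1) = (0 3 8)(7 9 10) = ((0 8 3)(7 10 9))^(-1)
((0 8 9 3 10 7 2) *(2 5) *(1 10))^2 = (0 9 1 7 2 8 3 10 5)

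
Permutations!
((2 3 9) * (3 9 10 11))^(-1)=(2 9)(3 11 10)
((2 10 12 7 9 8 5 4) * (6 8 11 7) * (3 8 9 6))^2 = ((2 10 12 3 8 5 4)(6 9 11 7))^2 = (2 12 8 4 10 3 5)(6 11)(7 9)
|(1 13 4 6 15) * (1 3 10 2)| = 8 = |(1 13 4 6 15 3 10 2)|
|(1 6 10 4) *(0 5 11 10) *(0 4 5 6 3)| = 15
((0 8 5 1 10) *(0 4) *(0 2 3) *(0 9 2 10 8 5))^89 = ((0 5 1 8)(2 3 9)(4 10))^89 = (0 5 1 8)(2 9 3)(4 10)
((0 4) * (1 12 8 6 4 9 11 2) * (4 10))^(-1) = ((0 9 11 2 1 12 8 6 10 4))^(-1) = (0 4 10 6 8 12 1 2 11 9)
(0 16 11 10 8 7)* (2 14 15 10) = (0 16 11 2 14 15 10 8 7) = [16, 1, 14, 3, 4, 5, 6, 0, 7, 9, 8, 2, 12, 13, 15, 10, 11]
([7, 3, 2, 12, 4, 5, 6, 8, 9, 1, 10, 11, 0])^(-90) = [7, 3, 2, 12, 4, 5, 6, 8, 9, 1, 10, 11, 0]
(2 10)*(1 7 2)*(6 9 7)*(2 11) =(1 6 9 7 11 2 10) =[0, 6, 10, 3, 4, 5, 9, 11, 8, 7, 1, 2]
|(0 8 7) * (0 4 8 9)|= |(0 9)(4 8 7)|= 6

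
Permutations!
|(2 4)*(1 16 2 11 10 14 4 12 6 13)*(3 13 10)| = |(1 16 2 12 6 10 14 4 11 3 13)| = 11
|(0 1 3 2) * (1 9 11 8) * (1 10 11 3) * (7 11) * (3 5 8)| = 9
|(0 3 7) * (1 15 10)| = 3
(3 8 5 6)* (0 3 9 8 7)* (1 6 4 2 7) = [3, 6, 7, 1, 2, 4, 9, 0, 5, 8] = (0 3 1 6 9 8 5 4 2 7)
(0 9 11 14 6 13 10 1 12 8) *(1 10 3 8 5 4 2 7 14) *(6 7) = (0 9 11 1 12 5 4 2 6 13 3 8)(7 14) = [9, 12, 6, 8, 2, 4, 13, 14, 0, 11, 10, 1, 5, 3, 7]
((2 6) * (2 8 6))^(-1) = ((6 8))^(-1) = (6 8)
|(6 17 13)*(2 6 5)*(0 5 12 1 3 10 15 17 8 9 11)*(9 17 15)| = 13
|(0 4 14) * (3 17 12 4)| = |(0 3 17 12 4 14)| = 6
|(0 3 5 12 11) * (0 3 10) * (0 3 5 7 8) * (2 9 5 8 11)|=12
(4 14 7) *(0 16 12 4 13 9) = (0 16 12 4 14 7 13 9) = [16, 1, 2, 3, 14, 5, 6, 13, 8, 0, 10, 11, 4, 9, 7, 15, 12]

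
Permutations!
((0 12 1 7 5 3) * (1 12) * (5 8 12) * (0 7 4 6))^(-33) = (0 6 4 1)(3 8 5 7 12)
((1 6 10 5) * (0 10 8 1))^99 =(10)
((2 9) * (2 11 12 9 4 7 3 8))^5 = (9 12 11)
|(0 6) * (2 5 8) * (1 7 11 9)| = 12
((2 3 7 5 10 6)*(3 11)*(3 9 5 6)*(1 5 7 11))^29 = (1 10 11 7 2 5 3 9 6)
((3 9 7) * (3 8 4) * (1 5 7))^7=((1 5 7 8 4 3 9))^7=(9)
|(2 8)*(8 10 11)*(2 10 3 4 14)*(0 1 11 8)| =12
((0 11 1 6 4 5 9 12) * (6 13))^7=((0 11 1 13 6 4 5 9 12))^7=(0 9 4 13 11 12 5 6 1)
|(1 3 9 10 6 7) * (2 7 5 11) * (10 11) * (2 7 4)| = |(1 3 9 11 7)(2 4)(5 10 6)| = 30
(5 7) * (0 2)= (0 2)(5 7)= [2, 1, 0, 3, 4, 7, 6, 5]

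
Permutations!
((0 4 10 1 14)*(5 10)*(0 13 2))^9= ((0 4 5 10 1 14 13 2))^9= (0 4 5 10 1 14 13 2)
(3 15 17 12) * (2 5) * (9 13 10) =[0, 1, 5, 15, 4, 2, 6, 7, 8, 13, 9, 11, 3, 10, 14, 17, 16, 12] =(2 5)(3 15 17 12)(9 13 10)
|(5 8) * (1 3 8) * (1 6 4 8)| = |(1 3)(4 8 5 6)| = 4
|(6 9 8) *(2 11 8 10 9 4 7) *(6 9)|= 8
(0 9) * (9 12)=[12, 1, 2, 3, 4, 5, 6, 7, 8, 0, 10, 11, 9]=(0 12 9)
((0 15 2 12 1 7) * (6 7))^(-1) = (0 7 6 1 12 2 15)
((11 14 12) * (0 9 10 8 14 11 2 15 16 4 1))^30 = (0 16 12 10 1 15 14 9 4 2 8)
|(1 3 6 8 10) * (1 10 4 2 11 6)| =|(1 3)(2 11 6 8 4)| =10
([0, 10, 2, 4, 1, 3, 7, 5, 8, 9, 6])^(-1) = (1 4 3 5 7 6 10)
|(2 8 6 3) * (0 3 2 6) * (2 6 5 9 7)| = |(0 3 5 9 7 2 8)| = 7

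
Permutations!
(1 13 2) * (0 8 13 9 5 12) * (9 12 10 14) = (0 8 13 2 1 12)(5 10 14 9) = [8, 12, 1, 3, 4, 10, 6, 7, 13, 5, 14, 11, 0, 2, 9]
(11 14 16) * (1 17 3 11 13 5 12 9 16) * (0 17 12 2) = [17, 12, 0, 11, 4, 2, 6, 7, 8, 16, 10, 14, 9, 5, 1, 15, 13, 3] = (0 17 3 11 14 1 12 9 16 13 5 2)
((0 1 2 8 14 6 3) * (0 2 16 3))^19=((0 1 16 3 2 8 14 6))^19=(0 3 14 1 2 6 16 8)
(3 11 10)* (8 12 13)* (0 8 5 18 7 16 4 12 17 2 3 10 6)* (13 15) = (0 8 17 2 3 11 6)(4 12 15 13 5 18 7 16) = [8, 1, 3, 11, 12, 18, 0, 16, 17, 9, 10, 6, 15, 5, 14, 13, 4, 2, 7]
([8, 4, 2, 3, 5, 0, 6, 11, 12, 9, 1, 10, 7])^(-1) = (0 5 4 1 10 11 7 12 8)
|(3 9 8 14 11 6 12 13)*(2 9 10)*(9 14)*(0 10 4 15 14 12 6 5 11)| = 18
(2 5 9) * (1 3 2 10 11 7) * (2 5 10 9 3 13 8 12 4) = [0, 13, 10, 5, 2, 3, 6, 1, 12, 9, 11, 7, 4, 8] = (1 13 8 12 4 2 10 11 7)(3 5)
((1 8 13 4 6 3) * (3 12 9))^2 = ((1 8 13 4 6 12 9 3))^2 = (1 13 6 9)(3 8 4 12)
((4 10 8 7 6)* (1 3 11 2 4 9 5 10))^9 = ((1 3 11 2 4)(5 10 8 7 6 9))^9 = (1 4 2 11 3)(5 7)(6 10)(8 9)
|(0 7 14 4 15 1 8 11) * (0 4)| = |(0 7 14)(1 8 11 4 15)| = 15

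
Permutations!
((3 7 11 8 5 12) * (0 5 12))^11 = ((0 5)(3 7 11 8 12))^11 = (0 5)(3 7 11 8 12)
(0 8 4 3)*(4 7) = (0 8 7 4 3) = [8, 1, 2, 0, 3, 5, 6, 4, 7]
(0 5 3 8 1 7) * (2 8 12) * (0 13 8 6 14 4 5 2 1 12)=[2, 7, 6, 0, 5, 3, 14, 13, 12, 9, 10, 11, 1, 8, 4]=(0 2 6 14 4 5 3)(1 7 13 8 12)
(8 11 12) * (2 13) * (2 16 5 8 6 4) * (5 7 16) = [0, 1, 13, 3, 2, 8, 4, 16, 11, 9, 10, 12, 6, 5, 14, 15, 7] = (2 13 5 8 11 12 6 4)(7 16)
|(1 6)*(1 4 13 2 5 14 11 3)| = |(1 6 4 13 2 5 14 11 3)| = 9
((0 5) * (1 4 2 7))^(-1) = ((0 5)(1 4 2 7))^(-1) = (0 5)(1 7 2 4)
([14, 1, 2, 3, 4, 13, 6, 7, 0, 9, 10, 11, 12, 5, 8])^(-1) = (0 8 14)(5 13)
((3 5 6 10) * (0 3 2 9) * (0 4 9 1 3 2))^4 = (0 5 2 6 1 10 3)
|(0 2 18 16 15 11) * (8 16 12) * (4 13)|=8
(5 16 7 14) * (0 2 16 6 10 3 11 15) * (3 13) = [2, 1, 16, 11, 4, 6, 10, 14, 8, 9, 13, 15, 12, 3, 5, 0, 7] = (0 2 16 7 14 5 6 10 13 3 11 15)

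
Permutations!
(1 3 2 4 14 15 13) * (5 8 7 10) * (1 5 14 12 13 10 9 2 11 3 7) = (1 7 9 2 4 12 13 5 8)(3 11)(10 14 15) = [0, 7, 4, 11, 12, 8, 6, 9, 1, 2, 14, 3, 13, 5, 15, 10]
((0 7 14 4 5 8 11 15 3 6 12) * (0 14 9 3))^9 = ((0 7 9 3 6 12 14 4 5 8 11 15))^9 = (0 8 14 3)(4 6 7 11)(5 12 9 15)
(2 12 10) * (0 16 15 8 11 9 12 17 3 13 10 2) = (0 16 15 8 11 9 12 2 17 3 13 10) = [16, 1, 17, 13, 4, 5, 6, 7, 11, 12, 0, 9, 2, 10, 14, 8, 15, 3]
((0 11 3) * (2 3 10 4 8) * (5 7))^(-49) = ((0 11 10 4 8 2 3)(5 7))^(-49) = (11)(5 7)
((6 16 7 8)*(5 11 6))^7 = ((5 11 6 16 7 8))^7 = (5 11 6 16 7 8)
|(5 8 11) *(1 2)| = 6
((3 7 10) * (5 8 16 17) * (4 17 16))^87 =(4 8 5 17) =((3 7 10)(4 17 5 8))^87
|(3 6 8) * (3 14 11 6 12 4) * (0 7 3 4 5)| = 20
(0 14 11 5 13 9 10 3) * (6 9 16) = (0 14 11 5 13 16 6 9 10 3) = [14, 1, 2, 0, 4, 13, 9, 7, 8, 10, 3, 5, 12, 16, 11, 15, 6]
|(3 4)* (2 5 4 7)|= 5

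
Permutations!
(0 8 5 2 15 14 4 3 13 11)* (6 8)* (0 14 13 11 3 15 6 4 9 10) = (0 4 15 13 3 11 14 9 10)(2 6 8 5) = [4, 1, 6, 11, 15, 2, 8, 7, 5, 10, 0, 14, 12, 3, 9, 13]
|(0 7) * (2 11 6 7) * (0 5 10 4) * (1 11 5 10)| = |(0 2 5 1 11 6 7 10 4)| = 9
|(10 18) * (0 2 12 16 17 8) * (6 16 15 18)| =10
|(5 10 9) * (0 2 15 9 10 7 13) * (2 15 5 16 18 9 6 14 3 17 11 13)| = |(0 15 6 14 3 17 11 13)(2 5 7)(9 16 18)| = 24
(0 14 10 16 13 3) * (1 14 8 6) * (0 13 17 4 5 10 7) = (0 8 6 1 14 7)(3 13)(4 5 10 16 17) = [8, 14, 2, 13, 5, 10, 1, 0, 6, 9, 16, 11, 12, 3, 7, 15, 17, 4]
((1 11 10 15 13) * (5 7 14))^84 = (1 13 15 10 11)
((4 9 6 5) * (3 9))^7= ((3 9 6 5 4))^7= (3 6 4 9 5)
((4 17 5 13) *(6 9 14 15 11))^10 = ((4 17 5 13)(6 9 14 15 11))^10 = (4 5)(13 17)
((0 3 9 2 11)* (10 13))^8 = (13)(0 2 3 11 9)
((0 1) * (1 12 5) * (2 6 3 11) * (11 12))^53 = (0 12 2 1 3 11 5 6) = ((0 11 2 6 3 12 5 1))^53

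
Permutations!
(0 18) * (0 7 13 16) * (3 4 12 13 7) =(0 18 3 4 12 13 16) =[18, 1, 2, 4, 12, 5, 6, 7, 8, 9, 10, 11, 13, 16, 14, 15, 0, 17, 3]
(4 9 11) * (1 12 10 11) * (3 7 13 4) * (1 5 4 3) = [0, 12, 2, 7, 9, 4, 6, 13, 8, 5, 11, 1, 10, 3] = (1 12 10 11)(3 7 13)(4 9 5)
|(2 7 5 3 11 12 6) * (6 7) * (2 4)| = 15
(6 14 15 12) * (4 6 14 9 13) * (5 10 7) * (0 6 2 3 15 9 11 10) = (0 6 11 10 7 5)(2 3 15 12 14 9 13 4) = [6, 1, 3, 15, 2, 0, 11, 5, 8, 13, 7, 10, 14, 4, 9, 12]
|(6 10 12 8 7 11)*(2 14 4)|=|(2 14 4)(6 10 12 8 7 11)|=6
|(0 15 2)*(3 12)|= |(0 15 2)(3 12)|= 6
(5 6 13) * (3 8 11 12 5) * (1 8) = (1 8 11 12 5 6 13 3) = [0, 8, 2, 1, 4, 6, 13, 7, 11, 9, 10, 12, 5, 3]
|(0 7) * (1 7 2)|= 4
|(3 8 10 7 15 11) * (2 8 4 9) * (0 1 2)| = 11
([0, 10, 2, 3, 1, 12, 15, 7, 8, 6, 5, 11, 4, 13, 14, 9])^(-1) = [0, 4, 2, 3, 12, 10, 9, 7, 8, 15, 1, 11, 5, 13, 14, 6]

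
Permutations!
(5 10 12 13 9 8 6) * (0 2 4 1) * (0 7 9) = [2, 7, 4, 3, 1, 10, 5, 9, 6, 8, 12, 11, 13, 0] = (0 2 4 1 7 9 8 6 5 10 12 13)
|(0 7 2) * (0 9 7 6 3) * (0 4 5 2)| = |(0 6 3 4 5 2 9 7)| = 8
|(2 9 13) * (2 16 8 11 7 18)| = |(2 9 13 16 8 11 7 18)| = 8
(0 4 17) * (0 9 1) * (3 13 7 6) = (0 4 17 9 1)(3 13 7 6) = [4, 0, 2, 13, 17, 5, 3, 6, 8, 1, 10, 11, 12, 7, 14, 15, 16, 9]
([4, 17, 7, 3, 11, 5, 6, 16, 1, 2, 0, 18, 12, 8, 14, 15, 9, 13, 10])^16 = (0 4 11 18 10)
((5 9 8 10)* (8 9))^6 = ((5 8 10))^6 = (10)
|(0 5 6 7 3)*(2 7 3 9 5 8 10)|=9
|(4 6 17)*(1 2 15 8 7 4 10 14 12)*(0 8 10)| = 6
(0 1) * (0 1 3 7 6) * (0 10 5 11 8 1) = (0 3 7 6 10 5 11 8 1) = [3, 0, 2, 7, 4, 11, 10, 6, 1, 9, 5, 8]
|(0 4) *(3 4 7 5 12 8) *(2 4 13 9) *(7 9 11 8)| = 12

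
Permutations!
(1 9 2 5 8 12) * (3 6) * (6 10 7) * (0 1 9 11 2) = (0 1 11 2 5 8 12 9)(3 10 7 6) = [1, 11, 5, 10, 4, 8, 3, 6, 12, 0, 7, 2, 9]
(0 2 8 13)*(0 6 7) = (0 2 8 13 6 7) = [2, 1, 8, 3, 4, 5, 7, 0, 13, 9, 10, 11, 12, 6]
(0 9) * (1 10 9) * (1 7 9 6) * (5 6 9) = (0 7 5 6 1 10 9) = [7, 10, 2, 3, 4, 6, 1, 5, 8, 0, 9]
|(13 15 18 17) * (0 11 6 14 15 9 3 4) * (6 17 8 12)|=42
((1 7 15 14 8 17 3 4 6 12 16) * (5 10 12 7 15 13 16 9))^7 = ((1 15 14 8 17 3 4 6 7 13 16)(5 10 12 9))^7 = (1 6 8 16 4 14 13 3 15 7 17)(5 9 12 10)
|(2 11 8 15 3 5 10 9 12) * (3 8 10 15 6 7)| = |(2 11 10 9 12)(3 5 15 8 6 7)| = 30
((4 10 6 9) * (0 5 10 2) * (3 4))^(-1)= ((0 5 10 6 9 3 4 2))^(-1)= (0 2 4 3 9 6 10 5)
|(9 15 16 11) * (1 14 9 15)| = 3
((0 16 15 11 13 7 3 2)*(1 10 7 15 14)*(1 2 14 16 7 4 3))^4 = (16)(0 4)(1 14)(2 10)(3 7)(11 13 15)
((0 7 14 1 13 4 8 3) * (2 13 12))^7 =(0 4 12 7 8 2 14 3 13 1)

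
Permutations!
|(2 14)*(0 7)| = 2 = |(0 7)(2 14)|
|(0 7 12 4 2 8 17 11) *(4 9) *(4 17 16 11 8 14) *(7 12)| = |(0 12 9 17 8 16 11)(2 14 4)| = 21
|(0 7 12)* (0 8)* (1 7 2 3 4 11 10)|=|(0 2 3 4 11 10 1 7 12 8)|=10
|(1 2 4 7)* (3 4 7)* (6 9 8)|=6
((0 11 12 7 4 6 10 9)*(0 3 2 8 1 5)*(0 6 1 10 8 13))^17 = (0 7 5 10 2 11 4 6 9 13 12 1 8 3)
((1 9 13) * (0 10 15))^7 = ((0 10 15)(1 9 13))^7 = (0 10 15)(1 9 13)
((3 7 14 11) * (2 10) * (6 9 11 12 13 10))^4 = ((2 6 9 11 3 7 14 12 13 10))^4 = (2 3 13 9 14)(6 7 10 11 12)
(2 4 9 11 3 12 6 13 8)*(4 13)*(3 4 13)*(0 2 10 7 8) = (0 2 3 12 6 13)(4 9 11)(7 8 10) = [2, 1, 3, 12, 9, 5, 13, 8, 10, 11, 7, 4, 6, 0]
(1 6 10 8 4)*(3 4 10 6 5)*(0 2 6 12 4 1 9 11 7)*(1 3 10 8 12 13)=[2, 5, 6, 3, 9, 10, 13, 0, 8, 11, 12, 7, 4, 1]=(0 2 6 13 1 5 10 12 4 9 11 7)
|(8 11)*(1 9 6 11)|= 5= |(1 9 6 11 8)|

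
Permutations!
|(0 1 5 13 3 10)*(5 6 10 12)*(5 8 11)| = |(0 1 6 10)(3 12 8 11 5 13)| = 12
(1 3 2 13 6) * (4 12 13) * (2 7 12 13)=(1 3 7 12 2 4 13 6)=[0, 3, 4, 7, 13, 5, 1, 12, 8, 9, 10, 11, 2, 6]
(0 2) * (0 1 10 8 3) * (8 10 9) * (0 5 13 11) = (0 2 1 9 8 3 5 13 11) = [2, 9, 1, 5, 4, 13, 6, 7, 3, 8, 10, 0, 12, 11]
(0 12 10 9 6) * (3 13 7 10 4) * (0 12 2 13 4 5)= (0 2 13 7 10 9 6 12 5)(3 4)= [2, 1, 13, 4, 3, 0, 12, 10, 8, 6, 9, 11, 5, 7]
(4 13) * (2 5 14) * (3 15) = (2 5 14)(3 15)(4 13) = [0, 1, 5, 15, 13, 14, 6, 7, 8, 9, 10, 11, 12, 4, 2, 3]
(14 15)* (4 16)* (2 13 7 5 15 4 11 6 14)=(2 13 7 5 15)(4 16 11 6 14)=[0, 1, 13, 3, 16, 15, 14, 5, 8, 9, 10, 6, 12, 7, 4, 2, 11]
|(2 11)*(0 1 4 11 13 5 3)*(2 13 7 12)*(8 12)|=28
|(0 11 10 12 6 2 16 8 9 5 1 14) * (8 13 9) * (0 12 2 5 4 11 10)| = 40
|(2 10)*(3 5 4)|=6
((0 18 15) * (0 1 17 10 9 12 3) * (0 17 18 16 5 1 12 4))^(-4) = ((0 16 5 1 18 15 12 3 17 10 9 4))^(-4) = (0 17 18)(1 4 3)(5 9 12)(10 15 16)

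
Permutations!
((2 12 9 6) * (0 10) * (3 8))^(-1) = ((0 10)(2 12 9 6)(3 8))^(-1) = (0 10)(2 6 9 12)(3 8)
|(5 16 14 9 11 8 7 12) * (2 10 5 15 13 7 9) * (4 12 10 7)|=|(2 7 10 5 16 14)(4 12 15 13)(8 9 11)|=12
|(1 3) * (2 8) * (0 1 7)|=4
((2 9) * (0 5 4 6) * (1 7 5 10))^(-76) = ((0 10 1 7 5 4 6)(2 9))^(-76) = (0 10 1 7 5 4 6)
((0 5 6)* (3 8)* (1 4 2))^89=(0 6 5)(1 2 4)(3 8)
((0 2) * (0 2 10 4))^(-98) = ((0 10 4))^(-98) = (0 10 4)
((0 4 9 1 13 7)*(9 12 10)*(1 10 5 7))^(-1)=((0 4 12 5 7)(1 13)(9 10))^(-1)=(0 7 5 12 4)(1 13)(9 10)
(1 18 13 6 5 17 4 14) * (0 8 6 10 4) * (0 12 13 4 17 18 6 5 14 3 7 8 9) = (0 9)(1 6 14)(3 7 8 5 18 4)(10 17 12 13) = [9, 6, 2, 7, 3, 18, 14, 8, 5, 0, 17, 11, 13, 10, 1, 15, 16, 12, 4]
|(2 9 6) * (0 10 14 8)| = |(0 10 14 8)(2 9 6)| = 12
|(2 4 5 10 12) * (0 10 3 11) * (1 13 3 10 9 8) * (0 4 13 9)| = |(1 9 8)(2 13 3 11 4 5 10 12)| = 24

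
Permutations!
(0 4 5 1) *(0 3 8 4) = (1 3 8 4 5) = [0, 3, 2, 8, 5, 1, 6, 7, 4]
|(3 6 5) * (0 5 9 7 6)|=|(0 5 3)(6 9 7)|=3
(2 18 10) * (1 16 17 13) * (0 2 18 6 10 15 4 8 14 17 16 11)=(0 2 6 10 18 15 4 8 14 17 13 1 11)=[2, 11, 6, 3, 8, 5, 10, 7, 14, 9, 18, 0, 12, 1, 17, 4, 16, 13, 15]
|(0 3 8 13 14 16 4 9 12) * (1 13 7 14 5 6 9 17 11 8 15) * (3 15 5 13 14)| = 15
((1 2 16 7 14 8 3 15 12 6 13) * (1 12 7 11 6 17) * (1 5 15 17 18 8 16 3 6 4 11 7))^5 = ((1 2 3 17 5 15)(4 11)(6 13 12 18 8)(7 14 16))^5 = (18)(1 15 5 17 3 2)(4 11)(7 16 14)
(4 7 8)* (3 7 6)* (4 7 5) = (3 5 4 6)(7 8) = [0, 1, 2, 5, 6, 4, 3, 8, 7]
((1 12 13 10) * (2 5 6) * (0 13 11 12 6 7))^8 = (13)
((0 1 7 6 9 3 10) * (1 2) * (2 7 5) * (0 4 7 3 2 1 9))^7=(0 3 10 4 7 6)(1 5)(2 9)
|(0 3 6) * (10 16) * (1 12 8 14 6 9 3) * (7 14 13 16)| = 10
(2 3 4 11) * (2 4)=(2 3)(4 11)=[0, 1, 3, 2, 11, 5, 6, 7, 8, 9, 10, 4]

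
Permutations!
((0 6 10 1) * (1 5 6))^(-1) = ((0 1)(5 6 10))^(-1) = (0 1)(5 10 6)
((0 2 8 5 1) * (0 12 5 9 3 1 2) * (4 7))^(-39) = (1 2 3 5 9 12 8)(4 7)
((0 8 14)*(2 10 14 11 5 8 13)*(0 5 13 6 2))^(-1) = ((0 6 2 10 14 5 8 11 13))^(-1) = (0 13 11 8 5 14 10 2 6)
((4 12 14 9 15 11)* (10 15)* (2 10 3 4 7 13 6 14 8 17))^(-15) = ((2 10 15 11 7 13 6 14 9 3 4 12 8 17))^(-15) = (2 17 8 12 4 3 9 14 6 13 7 11 15 10)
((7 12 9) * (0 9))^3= ((0 9 7 12))^3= (0 12 7 9)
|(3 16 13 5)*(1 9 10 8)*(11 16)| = |(1 9 10 8)(3 11 16 13 5)| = 20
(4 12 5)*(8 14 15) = (4 12 5)(8 14 15) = [0, 1, 2, 3, 12, 4, 6, 7, 14, 9, 10, 11, 5, 13, 15, 8]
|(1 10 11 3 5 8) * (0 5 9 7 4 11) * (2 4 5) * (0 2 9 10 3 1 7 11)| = 24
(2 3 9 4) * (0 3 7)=[3, 1, 7, 9, 2, 5, 6, 0, 8, 4]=(0 3 9 4 2 7)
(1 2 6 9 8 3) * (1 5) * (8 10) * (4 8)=(1 2 6 9 10 4 8 3 5)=[0, 2, 6, 5, 8, 1, 9, 7, 3, 10, 4]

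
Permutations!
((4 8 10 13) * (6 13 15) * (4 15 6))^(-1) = (4 15 13 6 10 8)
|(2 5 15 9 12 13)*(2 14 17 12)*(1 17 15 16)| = 10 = |(1 17 12 13 14 15 9 2 5 16)|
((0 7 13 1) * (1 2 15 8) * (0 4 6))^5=((0 7 13 2 15 8 1 4 6))^5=(0 8 7 1 13 4 2 6 15)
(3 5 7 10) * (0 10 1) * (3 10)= (10)(0 3 5 7 1)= [3, 0, 2, 5, 4, 7, 6, 1, 8, 9, 10]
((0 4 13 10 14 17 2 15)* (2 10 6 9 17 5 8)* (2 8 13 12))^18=(0 2 4 15 12)(5 17 13 10 6 14 9)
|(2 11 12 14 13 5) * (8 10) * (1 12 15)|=8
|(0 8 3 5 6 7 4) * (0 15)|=8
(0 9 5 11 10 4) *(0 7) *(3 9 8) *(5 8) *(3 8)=(0 5 11 10 4 7)(3 9)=[5, 1, 2, 9, 7, 11, 6, 0, 8, 3, 4, 10]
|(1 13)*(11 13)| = |(1 11 13)| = 3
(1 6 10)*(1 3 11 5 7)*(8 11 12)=(1 6 10 3 12 8 11 5 7)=[0, 6, 2, 12, 4, 7, 10, 1, 11, 9, 3, 5, 8]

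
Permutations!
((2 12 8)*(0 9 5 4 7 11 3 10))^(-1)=(0 10 3 11 7 4 5 9)(2 8 12)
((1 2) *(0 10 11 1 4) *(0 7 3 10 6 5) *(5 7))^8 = (0 4 1 10 7)(2 11 3 6 5)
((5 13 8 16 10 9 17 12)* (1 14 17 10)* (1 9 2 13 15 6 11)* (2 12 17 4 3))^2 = ((17)(1 14 4 3 2 13 8 16 9 10 12 5 15 6 11))^2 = (17)(1 4 2 8 9 12 15 11 14 3 13 16 10 5 6)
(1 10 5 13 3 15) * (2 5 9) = [0, 10, 5, 15, 4, 13, 6, 7, 8, 2, 9, 11, 12, 3, 14, 1] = (1 10 9 2 5 13 3 15)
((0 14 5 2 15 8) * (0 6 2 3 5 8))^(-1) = ((0 14 8 6 2 15)(3 5))^(-1) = (0 15 2 6 8 14)(3 5)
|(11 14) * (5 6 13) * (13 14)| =|(5 6 14 11 13)| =5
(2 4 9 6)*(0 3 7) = (0 3 7)(2 4 9 6) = [3, 1, 4, 7, 9, 5, 2, 0, 8, 6]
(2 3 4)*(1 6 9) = (1 6 9)(2 3 4) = [0, 6, 3, 4, 2, 5, 9, 7, 8, 1]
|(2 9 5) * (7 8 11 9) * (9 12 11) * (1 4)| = 10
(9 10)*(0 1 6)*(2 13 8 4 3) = (0 1 6)(2 13 8 4 3)(9 10) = [1, 6, 13, 2, 3, 5, 0, 7, 4, 10, 9, 11, 12, 8]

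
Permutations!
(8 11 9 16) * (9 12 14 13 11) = [0, 1, 2, 3, 4, 5, 6, 7, 9, 16, 10, 12, 14, 11, 13, 15, 8] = (8 9 16)(11 12 14 13)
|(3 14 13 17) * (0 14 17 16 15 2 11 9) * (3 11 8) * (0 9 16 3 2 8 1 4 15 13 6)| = 15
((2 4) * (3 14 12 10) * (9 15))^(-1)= (2 4)(3 10 12 14)(9 15)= ((2 4)(3 14 12 10)(9 15))^(-1)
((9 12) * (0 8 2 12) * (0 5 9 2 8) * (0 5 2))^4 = ((0 5 9 2 12))^4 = (0 12 2 9 5)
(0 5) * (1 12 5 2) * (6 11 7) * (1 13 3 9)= (0 2 13 3 9 1 12 5)(6 11 7)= [2, 12, 13, 9, 4, 0, 11, 6, 8, 1, 10, 7, 5, 3]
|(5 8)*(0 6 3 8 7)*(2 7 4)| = 8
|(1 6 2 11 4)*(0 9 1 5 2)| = |(0 9 1 6)(2 11 4 5)| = 4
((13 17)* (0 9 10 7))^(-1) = ((0 9 10 7)(13 17))^(-1) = (0 7 10 9)(13 17)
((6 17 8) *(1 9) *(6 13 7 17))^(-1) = ((1 9)(7 17 8 13))^(-1) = (1 9)(7 13 8 17)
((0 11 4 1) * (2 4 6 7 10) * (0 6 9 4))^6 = (0 7 4)(1 11 10)(2 6 9)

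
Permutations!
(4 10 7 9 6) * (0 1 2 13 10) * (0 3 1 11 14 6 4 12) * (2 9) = [11, 9, 13, 1, 3, 5, 12, 2, 8, 4, 7, 14, 0, 10, 6] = (0 11 14 6 12)(1 9 4 3)(2 13 10 7)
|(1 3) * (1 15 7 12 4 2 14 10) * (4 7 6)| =8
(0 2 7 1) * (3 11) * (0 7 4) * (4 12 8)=(0 2 12 8 4)(1 7)(3 11)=[2, 7, 12, 11, 0, 5, 6, 1, 4, 9, 10, 3, 8]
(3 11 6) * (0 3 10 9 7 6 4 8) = [3, 1, 2, 11, 8, 5, 10, 6, 0, 7, 9, 4] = (0 3 11 4 8)(6 10 9 7)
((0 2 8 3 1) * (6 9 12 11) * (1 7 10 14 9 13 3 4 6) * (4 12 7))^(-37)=(0 1 11 12 8 2)(3 13 6 4)(7 9 14 10)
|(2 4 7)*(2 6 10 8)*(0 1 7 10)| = 4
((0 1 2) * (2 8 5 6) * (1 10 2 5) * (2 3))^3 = ((0 10 3 2)(1 8)(5 6))^3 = (0 2 3 10)(1 8)(5 6)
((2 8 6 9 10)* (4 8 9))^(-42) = ((2 9 10)(4 8 6))^(-42) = (10)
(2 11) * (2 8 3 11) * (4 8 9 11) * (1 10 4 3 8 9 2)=(1 10 4 9 11 2)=[0, 10, 1, 3, 9, 5, 6, 7, 8, 11, 4, 2]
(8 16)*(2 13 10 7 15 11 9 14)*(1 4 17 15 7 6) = (1 4 17 15 11 9 14 2 13 10 6)(8 16) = [0, 4, 13, 3, 17, 5, 1, 7, 16, 14, 6, 9, 12, 10, 2, 11, 8, 15]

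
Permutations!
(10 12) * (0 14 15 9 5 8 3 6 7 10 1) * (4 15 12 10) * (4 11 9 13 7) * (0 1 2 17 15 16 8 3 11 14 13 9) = (0 13 7 14 12 2 17 15 9 5 3 6 4 16 8 11) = [13, 1, 17, 6, 16, 3, 4, 14, 11, 5, 10, 0, 2, 7, 12, 9, 8, 15]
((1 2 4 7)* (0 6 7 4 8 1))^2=(0 7 6)(1 8 2)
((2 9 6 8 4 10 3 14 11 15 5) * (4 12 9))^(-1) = (2 5 15 11 14 3 10 4)(6 9 12 8)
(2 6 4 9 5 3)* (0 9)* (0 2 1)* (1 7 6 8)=(0 9 5 3 7 6 4 2 8 1)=[9, 0, 8, 7, 2, 3, 4, 6, 1, 5]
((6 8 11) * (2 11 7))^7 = (2 6 7 11 8)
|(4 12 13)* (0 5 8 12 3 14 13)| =4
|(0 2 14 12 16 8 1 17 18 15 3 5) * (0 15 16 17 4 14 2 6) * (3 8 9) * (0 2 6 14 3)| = 42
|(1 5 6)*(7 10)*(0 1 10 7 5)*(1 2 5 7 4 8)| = |(0 2 5 6 10 7 4 8 1)| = 9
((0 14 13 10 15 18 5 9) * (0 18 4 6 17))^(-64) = (5 18 9)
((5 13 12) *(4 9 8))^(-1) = (4 8 9)(5 12 13)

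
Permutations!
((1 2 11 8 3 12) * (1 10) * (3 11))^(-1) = ((1 2 3 12 10)(8 11))^(-1) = (1 10 12 3 2)(8 11)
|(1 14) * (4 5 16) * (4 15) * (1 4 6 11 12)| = |(1 14 4 5 16 15 6 11 12)| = 9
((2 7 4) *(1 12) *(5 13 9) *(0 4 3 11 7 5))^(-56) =(0 13 2)(3 11 7)(4 9 5)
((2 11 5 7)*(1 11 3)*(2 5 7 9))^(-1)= ((1 11 7 5 9 2 3))^(-1)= (1 3 2 9 5 7 11)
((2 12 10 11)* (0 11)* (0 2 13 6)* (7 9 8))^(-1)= (0 6 13 11)(2 10 12)(7 8 9)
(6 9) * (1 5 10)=[0, 5, 2, 3, 4, 10, 9, 7, 8, 6, 1]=(1 5 10)(6 9)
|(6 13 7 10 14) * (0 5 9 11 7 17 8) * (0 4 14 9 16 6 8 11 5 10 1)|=33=|(0 10 9 5 16 6 13 17 11 7 1)(4 14 8)|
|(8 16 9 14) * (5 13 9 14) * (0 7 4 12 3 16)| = |(0 7 4 12 3 16 14 8)(5 13 9)| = 24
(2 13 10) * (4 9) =(2 13 10)(4 9) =[0, 1, 13, 3, 9, 5, 6, 7, 8, 4, 2, 11, 12, 10]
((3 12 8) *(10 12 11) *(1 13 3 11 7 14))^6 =(1 13 3 7 14)(8 10)(11 12)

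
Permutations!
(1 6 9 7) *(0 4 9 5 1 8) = [4, 6, 2, 3, 9, 1, 5, 8, 0, 7] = (0 4 9 7 8)(1 6 5)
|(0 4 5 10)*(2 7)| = |(0 4 5 10)(2 7)| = 4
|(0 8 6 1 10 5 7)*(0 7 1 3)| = |(0 8 6 3)(1 10 5)| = 12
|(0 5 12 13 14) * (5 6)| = |(0 6 5 12 13 14)| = 6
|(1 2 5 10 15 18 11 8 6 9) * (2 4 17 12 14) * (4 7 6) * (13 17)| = |(1 7 6 9)(2 5 10 15 18 11 8 4 13 17 12 14)| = 12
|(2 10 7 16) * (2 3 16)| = 6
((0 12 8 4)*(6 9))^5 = ((0 12 8 4)(6 9))^5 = (0 12 8 4)(6 9)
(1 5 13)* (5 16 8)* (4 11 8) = [0, 16, 2, 3, 11, 13, 6, 7, 5, 9, 10, 8, 12, 1, 14, 15, 4] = (1 16 4 11 8 5 13)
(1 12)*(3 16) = [0, 12, 2, 16, 4, 5, 6, 7, 8, 9, 10, 11, 1, 13, 14, 15, 3] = (1 12)(3 16)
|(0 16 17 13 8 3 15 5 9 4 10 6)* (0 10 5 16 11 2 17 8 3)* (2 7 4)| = 26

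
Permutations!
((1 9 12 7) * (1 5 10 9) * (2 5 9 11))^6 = (12)(2 10)(5 11)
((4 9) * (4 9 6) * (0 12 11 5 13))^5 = ((0 12 11 5 13)(4 6))^5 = (13)(4 6)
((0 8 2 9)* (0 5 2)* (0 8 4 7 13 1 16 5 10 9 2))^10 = ((0 4 7 13 1 16 5)(9 10))^10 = (0 13 5 7 16 4 1)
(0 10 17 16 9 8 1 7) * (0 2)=(0 10 17 16 9 8 1 7 2)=[10, 7, 0, 3, 4, 5, 6, 2, 1, 8, 17, 11, 12, 13, 14, 15, 9, 16]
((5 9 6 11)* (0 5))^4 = ((0 5 9 6 11))^4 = (0 11 6 9 5)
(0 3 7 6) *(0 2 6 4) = (0 3 7 4)(2 6) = [3, 1, 6, 7, 0, 5, 2, 4]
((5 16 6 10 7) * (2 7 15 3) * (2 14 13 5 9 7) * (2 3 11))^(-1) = (2 11 15 10 6 16 5 13 14 3)(7 9)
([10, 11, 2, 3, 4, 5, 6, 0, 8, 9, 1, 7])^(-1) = (0 7 11 1 10)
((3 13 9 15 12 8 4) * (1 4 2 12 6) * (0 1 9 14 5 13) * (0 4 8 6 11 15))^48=((0 1 8 2 12 6 9)(3 4)(5 13 14)(11 15))^48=(15)(0 9 6 12 2 8 1)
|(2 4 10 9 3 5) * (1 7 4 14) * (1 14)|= 8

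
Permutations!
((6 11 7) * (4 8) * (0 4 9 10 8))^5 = ((0 4)(6 11 7)(8 9 10))^5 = (0 4)(6 7 11)(8 10 9)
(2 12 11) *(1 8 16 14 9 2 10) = (1 8 16 14 9 2 12 11 10) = [0, 8, 12, 3, 4, 5, 6, 7, 16, 2, 1, 10, 11, 13, 9, 15, 14]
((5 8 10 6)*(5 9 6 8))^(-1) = (6 9)(8 10)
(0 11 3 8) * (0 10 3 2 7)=(0 11 2 7)(3 8 10)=[11, 1, 7, 8, 4, 5, 6, 0, 10, 9, 3, 2]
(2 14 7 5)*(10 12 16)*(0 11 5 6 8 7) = (0 11 5 2 14)(6 8 7)(10 12 16) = [11, 1, 14, 3, 4, 2, 8, 6, 7, 9, 12, 5, 16, 13, 0, 15, 10]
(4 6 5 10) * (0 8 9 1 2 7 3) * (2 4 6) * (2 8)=[2, 4, 7, 0, 8, 10, 5, 3, 9, 1, 6]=(0 2 7 3)(1 4 8 9)(5 10 6)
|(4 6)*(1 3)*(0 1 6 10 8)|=7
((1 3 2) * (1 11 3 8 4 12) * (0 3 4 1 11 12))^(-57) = ((0 3 2 12 11 4)(1 8))^(-57) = (0 12)(1 8)(2 4)(3 11)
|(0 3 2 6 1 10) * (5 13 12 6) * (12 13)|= |(13)(0 3 2 5 12 6 1 10)|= 8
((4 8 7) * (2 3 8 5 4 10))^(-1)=(2 10 7 8 3)(4 5)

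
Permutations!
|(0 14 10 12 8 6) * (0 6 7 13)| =7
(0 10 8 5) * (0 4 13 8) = (0 10)(4 13 8 5) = [10, 1, 2, 3, 13, 4, 6, 7, 5, 9, 0, 11, 12, 8]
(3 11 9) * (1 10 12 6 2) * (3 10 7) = (1 7 3 11 9 10 12 6 2) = [0, 7, 1, 11, 4, 5, 2, 3, 8, 10, 12, 9, 6]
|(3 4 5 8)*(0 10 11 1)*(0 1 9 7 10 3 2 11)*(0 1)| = 11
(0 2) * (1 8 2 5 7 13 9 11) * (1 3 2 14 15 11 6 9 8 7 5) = [1, 7, 0, 2, 4, 5, 9, 13, 14, 6, 10, 3, 12, 8, 15, 11] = (0 1 7 13 8 14 15 11 3 2)(6 9)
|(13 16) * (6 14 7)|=|(6 14 7)(13 16)|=6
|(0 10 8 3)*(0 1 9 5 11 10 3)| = 8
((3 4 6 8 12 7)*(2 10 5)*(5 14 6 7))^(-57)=((2 10 14 6 8 12 5)(3 4 7))^(-57)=(2 5 12 8 6 14 10)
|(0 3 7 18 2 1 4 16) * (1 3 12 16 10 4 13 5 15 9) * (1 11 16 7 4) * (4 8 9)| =|(0 12 7 18 2 3 8 9 11 16)(1 13 5 15 4 10)| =30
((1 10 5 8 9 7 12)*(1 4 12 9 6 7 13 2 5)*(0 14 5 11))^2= (0 5 6 9 2)(7 13 11 14 8)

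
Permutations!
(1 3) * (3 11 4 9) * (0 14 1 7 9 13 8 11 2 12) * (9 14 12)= (0 12)(1 2 9 3 7 14)(4 13 8 11)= [12, 2, 9, 7, 13, 5, 6, 14, 11, 3, 10, 4, 0, 8, 1]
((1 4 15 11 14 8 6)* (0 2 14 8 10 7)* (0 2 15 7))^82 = ((0 15 11 8 6 1 4 7 2 14 10))^82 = (0 1 10 6 14 8 2 11 7 15 4)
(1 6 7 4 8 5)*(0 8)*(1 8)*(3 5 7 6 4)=[1, 4, 2, 5, 0, 8, 6, 3, 7]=(0 1 4)(3 5 8 7)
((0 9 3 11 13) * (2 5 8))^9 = (0 13 11 3 9)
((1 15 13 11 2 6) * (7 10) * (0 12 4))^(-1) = (0 4 12)(1 6 2 11 13 15)(7 10)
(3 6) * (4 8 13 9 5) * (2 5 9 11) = (2 5 4 8 13 11)(3 6) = [0, 1, 5, 6, 8, 4, 3, 7, 13, 9, 10, 2, 12, 11]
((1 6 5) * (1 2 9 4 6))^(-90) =((2 9 4 6 5))^(-90) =(9)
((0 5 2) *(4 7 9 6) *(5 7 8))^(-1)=((0 7 9 6 4 8 5 2))^(-1)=(0 2 5 8 4 6 9 7)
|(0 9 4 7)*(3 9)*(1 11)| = 10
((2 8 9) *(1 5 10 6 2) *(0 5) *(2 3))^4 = (0 3 1 6 9 10 8 5 2) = ((0 5 10 6 3 2 8 9 1))^4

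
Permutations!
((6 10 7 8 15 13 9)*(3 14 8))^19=(3 14 8 15 13 9 6 10 7)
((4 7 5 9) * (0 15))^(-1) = (0 15)(4 9 5 7)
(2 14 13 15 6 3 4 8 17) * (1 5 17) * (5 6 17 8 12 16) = (1 6 3 4 12 16 5 8)(2 14 13 15 17) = [0, 6, 14, 4, 12, 8, 3, 7, 1, 9, 10, 11, 16, 15, 13, 17, 5, 2]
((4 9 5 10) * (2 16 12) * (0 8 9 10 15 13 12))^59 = ((0 8 9 5 15 13 12 2 16)(4 10))^59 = (0 13 8 12 9 2 5 16 15)(4 10)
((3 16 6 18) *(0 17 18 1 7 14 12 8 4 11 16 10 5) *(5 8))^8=((0 17 18 3 10 8 4 11 16 6 1 7 14 12 5))^8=(0 16 17 6 18 1 3 7 10 14 8 12 4 5 11)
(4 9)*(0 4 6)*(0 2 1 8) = (0 4 9 6 2 1 8) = [4, 8, 1, 3, 9, 5, 2, 7, 0, 6]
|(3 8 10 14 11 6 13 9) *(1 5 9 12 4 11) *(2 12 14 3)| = 30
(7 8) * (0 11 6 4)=(0 11 6 4)(7 8)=[11, 1, 2, 3, 0, 5, 4, 8, 7, 9, 10, 6]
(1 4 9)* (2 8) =(1 4 9)(2 8) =[0, 4, 8, 3, 9, 5, 6, 7, 2, 1]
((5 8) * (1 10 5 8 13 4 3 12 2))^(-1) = ((1 10 5 13 4 3 12 2))^(-1) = (1 2 12 3 4 13 5 10)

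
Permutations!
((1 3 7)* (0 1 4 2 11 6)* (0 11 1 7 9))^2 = (11)(0 4 1 9 7 2 3)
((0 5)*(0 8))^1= ((0 5 8))^1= (0 5 8)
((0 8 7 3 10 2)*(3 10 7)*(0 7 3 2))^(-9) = ((0 8 2 7 10))^(-9) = (0 8 2 7 10)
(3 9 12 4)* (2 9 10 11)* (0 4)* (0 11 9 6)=[4, 1, 6, 10, 3, 5, 0, 7, 8, 12, 9, 2, 11]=(0 4 3 10 9 12 11 2 6)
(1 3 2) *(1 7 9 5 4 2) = [0, 3, 7, 1, 2, 4, 6, 9, 8, 5] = (1 3)(2 7 9 5 4)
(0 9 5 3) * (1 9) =(0 1 9 5 3) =[1, 9, 2, 0, 4, 3, 6, 7, 8, 5]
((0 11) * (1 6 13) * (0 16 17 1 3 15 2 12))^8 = (0 15 6 16 12 3 1 11 2 13 17)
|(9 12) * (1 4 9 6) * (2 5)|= |(1 4 9 12 6)(2 5)|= 10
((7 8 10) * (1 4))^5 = (1 4)(7 10 8) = ((1 4)(7 8 10))^5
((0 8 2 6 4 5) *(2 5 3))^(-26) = (0 8 5)(2 4)(3 6)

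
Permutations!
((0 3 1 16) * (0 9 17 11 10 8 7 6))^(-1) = (0 6 7 8 10 11 17 9 16 1 3)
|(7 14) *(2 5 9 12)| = 4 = |(2 5 9 12)(7 14)|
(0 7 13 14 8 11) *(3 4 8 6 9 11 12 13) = (0 7 3 4 8 12 13 14 6 9 11) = [7, 1, 2, 4, 8, 5, 9, 3, 12, 11, 10, 0, 13, 14, 6]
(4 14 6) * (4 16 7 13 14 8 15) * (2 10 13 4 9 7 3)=(2 10 13 14 6 16 3)(4 8 15 9 7)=[0, 1, 10, 2, 8, 5, 16, 4, 15, 7, 13, 11, 12, 14, 6, 9, 3]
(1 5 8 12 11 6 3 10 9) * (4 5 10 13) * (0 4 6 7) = (0 4 5 8 12 11 7)(1 10 9)(3 13 6) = [4, 10, 2, 13, 5, 8, 3, 0, 12, 1, 9, 7, 11, 6]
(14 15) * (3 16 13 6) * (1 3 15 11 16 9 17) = (1 3 9 17)(6 15 14 11 16 13) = [0, 3, 2, 9, 4, 5, 15, 7, 8, 17, 10, 16, 12, 6, 11, 14, 13, 1]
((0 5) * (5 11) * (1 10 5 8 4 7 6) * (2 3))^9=((0 11 8 4 7 6 1 10 5)(2 3))^9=(11)(2 3)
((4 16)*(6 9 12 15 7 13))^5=((4 16)(6 9 12 15 7 13))^5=(4 16)(6 13 7 15 12 9)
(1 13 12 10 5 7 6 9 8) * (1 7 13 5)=[0, 5, 2, 3, 4, 13, 9, 6, 7, 8, 1, 11, 10, 12]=(1 5 13 12 10)(6 9 8 7)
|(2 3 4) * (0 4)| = |(0 4 2 3)| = 4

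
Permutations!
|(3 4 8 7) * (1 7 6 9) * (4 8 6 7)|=12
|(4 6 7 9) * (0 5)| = |(0 5)(4 6 7 9)| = 4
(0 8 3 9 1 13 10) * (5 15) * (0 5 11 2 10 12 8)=(1 13 12 8 3 9)(2 10 5 15 11)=[0, 13, 10, 9, 4, 15, 6, 7, 3, 1, 5, 2, 8, 12, 14, 11]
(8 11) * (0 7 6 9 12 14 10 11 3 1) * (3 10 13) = (0 7 6 9 12 14 13 3 1)(8 10 11) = [7, 0, 2, 1, 4, 5, 9, 6, 10, 12, 11, 8, 14, 3, 13]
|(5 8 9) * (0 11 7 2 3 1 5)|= |(0 11 7 2 3 1 5 8 9)|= 9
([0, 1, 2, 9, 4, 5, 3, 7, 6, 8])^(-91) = [0, 1, 2, 9, 4, 5, 3, 7, 6, 8]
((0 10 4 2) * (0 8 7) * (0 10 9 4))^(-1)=(0 10 7 8 2 4 9)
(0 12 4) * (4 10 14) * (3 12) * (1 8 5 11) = [3, 8, 2, 12, 0, 11, 6, 7, 5, 9, 14, 1, 10, 13, 4] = (0 3 12 10 14 4)(1 8 5 11)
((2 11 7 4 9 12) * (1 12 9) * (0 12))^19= ((0 12 2 11 7 4 1))^19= (0 4 11 12 1 7 2)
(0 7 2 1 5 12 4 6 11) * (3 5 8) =[7, 8, 1, 5, 6, 12, 11, 2, 3, 9, 10, 0, 4] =(0 7 2 1 8 3 5 12 4 6 11)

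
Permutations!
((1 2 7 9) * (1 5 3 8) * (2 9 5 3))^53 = ((1 9 3 8)(2 7 5))^53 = (1 9 3 8)(2 5 7)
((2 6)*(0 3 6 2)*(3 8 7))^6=(0 8 7 3 6)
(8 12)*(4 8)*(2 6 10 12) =(2 6 10 12 4 8) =[0, 1, 6, 3, 8, 5, 10, 7, 2, 9, 12, 11, 4]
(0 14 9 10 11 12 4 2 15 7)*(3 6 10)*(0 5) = (0 14 9 3 6 10 11 12 4 2 15 7 5) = [14, 1, 15, 6, 2, 0, 10, 5, 8, 3, 11, 12, 4, 13, 9, 7]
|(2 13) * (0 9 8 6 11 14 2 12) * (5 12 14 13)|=10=|(0 9 8 6 11 13 14 2 5 12)|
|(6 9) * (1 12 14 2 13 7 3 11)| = 8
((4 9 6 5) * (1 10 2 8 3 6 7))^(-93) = (1 4 3 10 9 6 2 7 5 8)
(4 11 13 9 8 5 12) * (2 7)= [0, 1, 7, 3, 11, 12, 6, 2, 5, 8, 10, 13, 4, 9]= (2 7)(4 11 13 9 8 5 12)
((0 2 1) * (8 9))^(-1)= ((0 2 1)(8 9))^(-1)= (0 1 2)(8 9)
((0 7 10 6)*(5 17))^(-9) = (0 6 10 7)(5 17)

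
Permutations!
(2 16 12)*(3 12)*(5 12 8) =(2 16 3 8 5 12) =[0, 1, 16, 8, 4, 12, 6, 7, 5, 9, 10, 11, 2, 13, 14, 15, 3]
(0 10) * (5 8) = [10, 1, 2, 3, 4, 8, 6, 7, 5, 9, 0] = (0 10)(5 8)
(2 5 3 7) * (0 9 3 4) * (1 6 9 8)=(0 8 1 6 9 3 7 2 5 4)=[8, 6, 5, 7, 0, 4, 9, 2, 1, 3]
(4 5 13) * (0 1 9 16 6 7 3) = (0 1 9 16 6 7 3)(4 5 13) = [1, 9, 2, 0, 5, 13, 7, 3, 8, 16, 10, 11, 12, 4, 14, 15, 6]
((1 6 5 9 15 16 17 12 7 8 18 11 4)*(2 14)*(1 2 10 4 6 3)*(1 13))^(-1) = (1 13 3)(2 4 10 14)(5 6 11 18 8 7 12 17 16 15 9)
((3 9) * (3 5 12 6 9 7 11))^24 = ((3 7 11)(5 12 6 9))^24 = (12)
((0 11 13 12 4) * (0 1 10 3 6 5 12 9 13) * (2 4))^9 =((0 11)(1 10 3 6 5 12 2 4)(9 13))^9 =(0 11)(1 10 3 6 5 12 2 4)(9 13)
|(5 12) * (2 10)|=|(2 10)(5 12)|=2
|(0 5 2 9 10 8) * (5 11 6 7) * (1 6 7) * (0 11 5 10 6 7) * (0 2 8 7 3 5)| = 8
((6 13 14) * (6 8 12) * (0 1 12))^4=(0 13 1 14 12 8 6)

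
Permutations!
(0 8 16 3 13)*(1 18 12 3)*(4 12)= (0 8 16 1 18 4 12 3 13)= [8, 18, 2, 13, 12, 5, 6, 7, 16, 9, 10, 11, 3, 0, 14, 15, 1, 17, 4]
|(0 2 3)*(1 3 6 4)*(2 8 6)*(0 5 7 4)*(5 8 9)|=9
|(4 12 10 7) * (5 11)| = 4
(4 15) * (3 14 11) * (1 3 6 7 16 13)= [0, 3, 2, 14, 15, 5, 7, 16, 8, 9, 10, 6, 12, 1, 11, 4, 13]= (1 3 14 11 6 7 16 13)(4 15)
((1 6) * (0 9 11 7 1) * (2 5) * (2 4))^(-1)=((0 9 11 7 1 6)(2 5 4))^(-1)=(0 6 1 7 11 9)(2 4 5)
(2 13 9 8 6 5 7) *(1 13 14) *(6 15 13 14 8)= [0, 14, 8, 3, 4, 7, 5, 2, 15, 6, 10, 11, 12, 9, 1, 13]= (1 14)(2 8 15 13 9 6 5 7)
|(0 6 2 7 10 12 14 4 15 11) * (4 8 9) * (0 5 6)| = |(2 7 10 12 14 8 9 4 15 11 5 6)| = 12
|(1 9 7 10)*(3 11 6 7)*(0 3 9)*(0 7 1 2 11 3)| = |(1 7 10 2 11 6)| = 6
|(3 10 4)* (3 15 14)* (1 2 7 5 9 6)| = 30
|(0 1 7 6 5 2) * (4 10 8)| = |(0 1 7 6 5 2)(4 10 8)| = 6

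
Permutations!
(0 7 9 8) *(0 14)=(0 7 9 8 14)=[7, 1, 2, 3, 4, 5, 6, 9, 14, 8, 10, 11, 12, 13, 0]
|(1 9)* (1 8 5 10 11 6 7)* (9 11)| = |(1 11 6 7)(5 10 9 8)| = 4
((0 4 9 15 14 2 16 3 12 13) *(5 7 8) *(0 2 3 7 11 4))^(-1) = ((2 16 7 8 5 11 4 9 15 14 3 12 13))^(-1) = (2 13 12 3 14 15 9 4 11 5 8 7 16)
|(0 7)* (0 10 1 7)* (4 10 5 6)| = |(1 7 5 6 4 10)| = 6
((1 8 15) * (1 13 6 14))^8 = ((1 8 15 13 6 14))^8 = (1 15 6)(8 13 14)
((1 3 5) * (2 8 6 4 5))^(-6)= (1 3 2 8 6 4 5)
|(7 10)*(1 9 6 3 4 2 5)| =14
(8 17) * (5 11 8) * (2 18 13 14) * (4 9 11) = (2 18 13 14)(4 9 11 8 17 5) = [0, 1, 18, 3, 9, 4, 6, 7, 17, 11, 10, 8, 12, 14, 2, 15, 16, 5, 13]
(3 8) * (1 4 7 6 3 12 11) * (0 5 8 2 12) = [5, 4, 12, 2, 7, 8, 3, 6, 0, 9, 10, 1, 11] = (0 5 8)(1 4 7 6 3 2 12 11)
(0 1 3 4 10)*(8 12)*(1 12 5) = (0 12 8 5 1 3 4 10) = [12, 3, 2, 4, 10, 1, 6, 7, 5, 9, 0, 11, 8]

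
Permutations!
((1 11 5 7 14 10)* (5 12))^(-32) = (1 5 10 12 14 11 7)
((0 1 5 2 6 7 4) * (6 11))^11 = ((0 1 5 2 11 6 7 4))^11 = (0 2 7 1 11 4 5 6)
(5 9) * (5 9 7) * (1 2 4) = (9)(1 2 4)(5 7) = [0, 2, 4, 3, 1, 7, 6, 5, 8, 9]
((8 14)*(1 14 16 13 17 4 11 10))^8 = (1 10 11 4 17 13 16 8 14)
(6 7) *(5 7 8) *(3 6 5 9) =(3 6 8 9)(5 7) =[0, 1, 2, 6, 4, 7, 8, 5, 9, 3]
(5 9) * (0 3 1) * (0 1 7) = [3, 1, 2, 7, 4, 9, 6, 0, 8, 5] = (0 3 7)(5 9)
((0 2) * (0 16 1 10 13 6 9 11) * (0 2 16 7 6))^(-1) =((0 16 1 10 13)(2 7 6 9 11))^(-1) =(0 13 10 1 16)(2 11 9 6 7)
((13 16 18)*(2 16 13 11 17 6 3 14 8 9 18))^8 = ((2 16)(3 14 8 9 18 11 17 6))^8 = (18)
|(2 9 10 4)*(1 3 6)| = |(1 3 6)(2 9 10 4)| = 12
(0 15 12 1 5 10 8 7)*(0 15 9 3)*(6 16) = (0 9 3)(1 5 10 8 7 15 12)(6 16) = [9, 5, 2, 0, 4, 10, 16, 15, 7, 3, 8, 11, 1, 13, 14, 12, 6]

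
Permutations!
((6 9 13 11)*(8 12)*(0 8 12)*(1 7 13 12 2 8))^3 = ((0 1 7 13 11 6 9 12 2 8))^3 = (0 13 9 8 7 6 2 1 11 12)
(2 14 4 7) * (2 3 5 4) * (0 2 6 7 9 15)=(0 2 14 6 7 3 5 4 9 15)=[2, 1, 14, 5, 9, 4, 7, 3, 8, 15, 10, 11, 12, 13, 6, 0]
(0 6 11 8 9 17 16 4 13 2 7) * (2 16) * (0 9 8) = (0 6 11)(2 7 9 17)(4 13 16) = [6, 1, 7, 3, 13, 5, 11, 9, 8, 17, 10, 0, 12, 16, 14, 15, 4, 2]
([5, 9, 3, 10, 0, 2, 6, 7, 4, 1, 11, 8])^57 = [5, 9, 3, 10, 0, 2, 6, 7, 4, 1, 11, 8]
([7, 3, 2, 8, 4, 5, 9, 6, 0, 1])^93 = (0 6 1 8 7 9 3)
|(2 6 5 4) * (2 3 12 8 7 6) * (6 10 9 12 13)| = |(3 13 6 5 4)(7 10 9 12 8)| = 5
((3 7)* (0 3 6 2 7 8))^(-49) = (0 8 3)(2 6 7)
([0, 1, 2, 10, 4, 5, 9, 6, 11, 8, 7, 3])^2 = [0, 1, 2, 7, 4, 5, 8, 9, 3, 11, 6, 10]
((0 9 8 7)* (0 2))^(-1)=((0 9 8 7 2))^(-1)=(0 2 7 8 9)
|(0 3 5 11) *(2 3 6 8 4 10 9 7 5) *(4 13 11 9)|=|(0 6 8 13 11)(2 3)(4 10)(5 9 7)|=30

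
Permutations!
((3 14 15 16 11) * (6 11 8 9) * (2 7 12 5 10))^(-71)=((2 7 12 5 10)(3 14 15 16 8 9 6 11))^(-71)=(2 10 5 12 7)(3 14 15 16 8 9 6 11)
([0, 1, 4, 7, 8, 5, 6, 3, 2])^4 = (2 4 8)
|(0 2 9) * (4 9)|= |(0 2 4 9)|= 4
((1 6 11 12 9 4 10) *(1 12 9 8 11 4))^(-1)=(1 9 11 8 12 10 4 6)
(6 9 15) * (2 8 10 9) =[0, 1, 8, 3, 4, 5, 2, 7, 10, 15, 9, 11, 12, 13, 14, 6] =(2 8 10 9 15 6)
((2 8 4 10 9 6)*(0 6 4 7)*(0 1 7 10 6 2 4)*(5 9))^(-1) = (0 9 5 10 8 2)(1 7)(4 6)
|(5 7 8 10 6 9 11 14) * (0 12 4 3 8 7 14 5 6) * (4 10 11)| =|(0 12 10)(3 8 11 5 14 6 9 4)| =24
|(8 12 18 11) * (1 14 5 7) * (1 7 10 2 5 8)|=|(1 14 8 12 18 11)(2 5 10)|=6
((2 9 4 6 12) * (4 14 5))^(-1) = ((2 9 14 5 4 6 12))^(-1) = (2 12 6 4 5 14 9)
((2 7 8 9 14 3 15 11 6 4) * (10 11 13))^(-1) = (2 4 6 11 10 13 15 3 14 9 8 7)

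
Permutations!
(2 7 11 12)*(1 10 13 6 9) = [0, 10, 7, 3, 4, 5, 9, 11, 8, 1, 13, 12, 2, 6] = (1 10 13 6 9)(2 7 11 12)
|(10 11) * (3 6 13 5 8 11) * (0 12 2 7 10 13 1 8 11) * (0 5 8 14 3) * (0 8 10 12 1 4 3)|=15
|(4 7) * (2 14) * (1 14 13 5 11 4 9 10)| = 10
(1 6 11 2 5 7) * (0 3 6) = (0 3 6 11 2 5 7 1) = [3, 0, 5, 6, 4, 7, 11, 1, 8, 9, 10, 2]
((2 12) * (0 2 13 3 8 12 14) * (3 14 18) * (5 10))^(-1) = ((0 2 18 3 8 12 13 14)(5 10))^(-1) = (0 14 13 12 8 3 18 2)(5 10)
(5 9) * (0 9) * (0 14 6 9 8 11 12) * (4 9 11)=(0 8 4 9 5 14 6 11 12)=[8, 1, 2, 3, 9, 14, 11, 7, 4, 5, 10, 12, 0, 13, 6]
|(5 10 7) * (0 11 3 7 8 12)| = 8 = |(0 11 3 7 5 10 8 12)|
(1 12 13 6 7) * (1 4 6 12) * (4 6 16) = (4 16)(6 7)(12 13) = [0, 1, 2, 3, 16, 5, 7, 6, 8, 9, 10, 11, 13, 12, 14, 15, 4]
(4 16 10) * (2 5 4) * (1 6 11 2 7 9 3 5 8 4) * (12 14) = (1 6 11 2 8 4 16 10 7 9 3 5)(12 14) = [0, 6, 8, 5, 16, 1, 11, 9, 4, 3, 7, 2, 14, 13, 12, 15, 10]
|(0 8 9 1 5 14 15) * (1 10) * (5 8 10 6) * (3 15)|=10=|(0 10 1 8 9 6 5 14 3 15)|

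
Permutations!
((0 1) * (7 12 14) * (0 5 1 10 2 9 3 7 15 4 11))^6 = (0 12 10 14 2 15 9 4 3 11 7)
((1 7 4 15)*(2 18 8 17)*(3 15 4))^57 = (1 7 3 15)(2 18 8 17) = ((1 7 3 15)(2 18 8 17))^57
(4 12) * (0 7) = (0 7)(4 12) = [7, 1, 2, 3, 12, 5, 6, 0, 8, 9, 10, 11, 4]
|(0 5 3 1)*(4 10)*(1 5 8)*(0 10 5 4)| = |(0 8 1 10)(3 4 5)| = 12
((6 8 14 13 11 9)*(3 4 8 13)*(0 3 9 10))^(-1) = (0 10 11 13 6 9 14 8 4 3) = ((0 3 4 8 14 9 6 13 11 10))^(-1)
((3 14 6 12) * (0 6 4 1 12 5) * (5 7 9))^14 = ((0 6 7 9 5)(1 12 3 14 4))^14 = (0 5 9 7 6)(1 4 14 3 12)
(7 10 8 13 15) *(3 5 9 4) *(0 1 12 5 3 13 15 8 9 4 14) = (0 1 12 5 4 13 8 15 7 10 9 14) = [1, 12, 2, 3, 13, 4, 6, 10, 15, 14, 9, 11, 5, 8, 0, 7]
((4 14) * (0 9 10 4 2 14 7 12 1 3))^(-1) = ((0 9 10 4 7 12 1 3)(2 14))^(-1) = (0 3 1 12 7 4 10 9)(2 14)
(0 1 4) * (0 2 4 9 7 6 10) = (0 1 9 7 6 10)(2 4) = [1, 9, 4, 3, 2, 5, 10, 6, 8, 7, 0]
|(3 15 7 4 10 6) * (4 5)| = |(3 15 7 5 4 10 6)| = 7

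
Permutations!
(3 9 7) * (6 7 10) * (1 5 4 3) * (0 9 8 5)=(0 9 10 6 7 1)(3 8 5 4)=[9, 0, 2, 8, 3, 4, 7, 1, 5, 10, 6]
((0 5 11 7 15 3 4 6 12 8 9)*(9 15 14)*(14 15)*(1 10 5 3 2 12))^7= (0 11 9 5 14 10 8 1 12 6 2 4 15 3 7)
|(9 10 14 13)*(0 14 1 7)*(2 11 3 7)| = 10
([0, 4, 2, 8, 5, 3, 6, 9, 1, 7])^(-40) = [0, 1, 2, 3, 4, 5, 6, 7, 8, 9]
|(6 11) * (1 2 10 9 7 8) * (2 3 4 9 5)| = 6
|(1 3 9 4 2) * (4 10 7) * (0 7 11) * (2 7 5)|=8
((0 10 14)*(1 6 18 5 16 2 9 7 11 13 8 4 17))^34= ((0 10 14)(1 6 18 5 16 2 9 7 11 13 8 4 17))^34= (0 10 14)(1 11 5 4 9 6 13 16 17 7 18 8 2)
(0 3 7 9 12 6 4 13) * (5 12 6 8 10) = (0 3 7 9 6 4 13)(5 12 8 10) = [3, 1, 2, 7, 13, 12, 4, 9, 10, 6, 5, 11, 8, 0]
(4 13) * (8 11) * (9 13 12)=(4 12 9 13)(8 11)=[0, 1, 2, 3, 12, 5, 6, 7, 11, 13, 10, 8, 9, 4]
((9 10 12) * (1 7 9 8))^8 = (1 9 12)(7 10 8)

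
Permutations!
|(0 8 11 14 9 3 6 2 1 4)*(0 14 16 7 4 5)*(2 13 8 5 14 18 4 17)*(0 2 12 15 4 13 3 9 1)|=|(0 5 2)(1 14)(3 6)(4 18 13 8 11 16 7 17 12 15)|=30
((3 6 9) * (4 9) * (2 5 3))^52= (2 4 3)(5 9 6)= ((2 5 3 6 4 9))^52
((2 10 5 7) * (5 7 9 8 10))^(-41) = ((2 5 9 8 10 7))^(-41) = (2 5 9 8 10 7)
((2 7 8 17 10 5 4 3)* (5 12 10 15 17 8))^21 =(2 7 5 4 3)(10 12)(15 17)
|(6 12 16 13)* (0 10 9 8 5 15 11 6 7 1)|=13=|(0 10 9 8 5 15 11 6 12 16 13 7 1)|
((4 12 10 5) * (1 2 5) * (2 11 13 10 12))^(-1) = (1 10 13 11)(2 4 5)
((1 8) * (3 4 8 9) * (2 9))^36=(9)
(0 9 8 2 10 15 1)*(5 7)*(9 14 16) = (0 14 16 9 8 2 10 15 1)(5 7) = [14, 0, 10, 3, 4, 7, 6, 5, 2, 8, 15, 11, 12, 13, 16, 1, 9]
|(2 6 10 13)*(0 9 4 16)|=|(0 9 4 16)(2 6 10 13)|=4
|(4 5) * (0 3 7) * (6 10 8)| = |(0 3 7)(4 5)(6 10 8)| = 6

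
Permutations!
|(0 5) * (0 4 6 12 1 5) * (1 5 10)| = 4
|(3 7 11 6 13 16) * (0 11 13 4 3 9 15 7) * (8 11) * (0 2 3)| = |(0 8 11 6 4)(2 3)(7 13 16 9 15)| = 10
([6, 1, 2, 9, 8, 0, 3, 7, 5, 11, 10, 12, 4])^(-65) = [8, 1, 2, 0, 11, 4, 5, 7, 12, 6, 10, 3, 9]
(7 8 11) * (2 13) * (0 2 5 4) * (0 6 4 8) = (0 2 13 5 8 11 7)(4 6) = [2, 1, 13, 3, 6, 8, 4, 0, 11, 9, 10, 7, 12, 5]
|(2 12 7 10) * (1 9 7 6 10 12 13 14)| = |(1 9 7 12 6 10 2 13 14)| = 9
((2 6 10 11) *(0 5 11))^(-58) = ((0 5 11 2 6 10))^(-58) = (0 11 6)(2 10 5)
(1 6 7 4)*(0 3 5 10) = [3, 6, 2, 5, 1, 10, 7, 4, 8, 9, 0] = (0 3 5 10)(1 6 7 4)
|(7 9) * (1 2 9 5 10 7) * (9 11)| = 12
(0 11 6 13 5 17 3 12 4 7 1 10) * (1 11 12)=[12, 10, 2, 1, 7, 17, 13, 11, 8, 9, 0, 6, 4, 5, 14, 15, 16, 3]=(0 12 4 7 11 6 13 5 17 3 1 10)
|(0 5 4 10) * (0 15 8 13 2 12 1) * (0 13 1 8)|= 5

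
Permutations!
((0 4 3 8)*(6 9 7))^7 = (0 8 3 4)(6 9 7)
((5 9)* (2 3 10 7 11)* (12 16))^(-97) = (2 7 3 11 10)(5 9)(12 16)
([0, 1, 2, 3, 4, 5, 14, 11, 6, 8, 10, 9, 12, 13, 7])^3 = [0, 1, 2, 3, 4, 5, 11, 8, 7, 14, 10, 6, 12, 13, 9]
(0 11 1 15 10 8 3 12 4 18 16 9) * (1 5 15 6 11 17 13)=(0 17 13 1 6 11 5 15 10 8 3 12 4 18 16 9)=[17, 6, 2, 12, 18, 15, 11, 7, 3, 0, 8, 5, 4, 1, 14, 10, 9, 13, 16]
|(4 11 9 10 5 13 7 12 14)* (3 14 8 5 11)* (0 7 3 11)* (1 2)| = |(0 7 12 8 5 13 3 14 4 11 9 10)(1 2)| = 12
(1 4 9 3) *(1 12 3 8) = (1 4 9 8)(3 12) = [0, 4, 2, 12, 9, 5, 6, 7, 1, 8, 10, 11, 3]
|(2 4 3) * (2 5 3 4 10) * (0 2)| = 6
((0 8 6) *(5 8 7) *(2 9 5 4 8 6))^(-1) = ((0 7 4 8 2 9 5 6))^(-1) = (0 6 5 9 2 8 4 7)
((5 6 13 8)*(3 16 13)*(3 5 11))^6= (3 16 13 8 11)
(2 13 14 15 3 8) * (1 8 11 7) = (1 8 2 13 14 15 3 11 7) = [0, 8, 13, 11, 4, 5, 6, 1, 2, 9, 10, 7, 12, 14, 15, 3]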